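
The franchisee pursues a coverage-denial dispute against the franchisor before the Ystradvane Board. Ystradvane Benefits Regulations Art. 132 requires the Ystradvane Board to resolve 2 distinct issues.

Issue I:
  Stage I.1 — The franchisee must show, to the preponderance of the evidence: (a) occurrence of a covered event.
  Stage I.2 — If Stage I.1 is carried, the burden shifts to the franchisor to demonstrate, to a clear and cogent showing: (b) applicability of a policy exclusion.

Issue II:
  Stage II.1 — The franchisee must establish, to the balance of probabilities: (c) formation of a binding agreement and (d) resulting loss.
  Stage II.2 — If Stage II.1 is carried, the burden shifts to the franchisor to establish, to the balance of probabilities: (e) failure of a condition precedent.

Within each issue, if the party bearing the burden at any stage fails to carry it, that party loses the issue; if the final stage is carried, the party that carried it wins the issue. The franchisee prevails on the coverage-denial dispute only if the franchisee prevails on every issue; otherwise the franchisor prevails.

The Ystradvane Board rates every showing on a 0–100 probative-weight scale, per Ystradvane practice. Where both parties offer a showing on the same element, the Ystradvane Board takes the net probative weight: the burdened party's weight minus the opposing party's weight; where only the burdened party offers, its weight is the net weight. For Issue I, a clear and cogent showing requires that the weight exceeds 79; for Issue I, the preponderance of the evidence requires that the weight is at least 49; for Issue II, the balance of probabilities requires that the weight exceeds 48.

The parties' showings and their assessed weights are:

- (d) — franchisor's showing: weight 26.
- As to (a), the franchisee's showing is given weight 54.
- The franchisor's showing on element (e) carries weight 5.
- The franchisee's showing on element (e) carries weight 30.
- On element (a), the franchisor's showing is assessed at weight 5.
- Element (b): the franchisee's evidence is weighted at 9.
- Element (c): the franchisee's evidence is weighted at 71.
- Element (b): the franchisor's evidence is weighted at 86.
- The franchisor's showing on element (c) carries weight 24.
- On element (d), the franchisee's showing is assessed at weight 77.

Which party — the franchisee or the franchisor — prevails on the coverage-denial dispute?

— Issue I —
At Stage I.1 the franchisee must meet the preponderance of the evidence (weight is at least 49): on (a) the weight is 54 less the opposing 5 gives net 49, which does reach 49, so (a) meets the standard.
  Stage I.1 is satisfied; the onus moves to the franchisor.
At Stage I.2 the franchisor must meet a clear and cogent showing (weight exceeds 79): on (b) the weight is 86 less the opposing 9 gives net 77, ≤ 79, so (b) does not meet the standard.
  The franchisor does not carry Stage I.2.
The franchisee prevails on this issue.
— Issue II —
Stage II.1 — burden on franchisee; standard: the balance of probabilities (weight exceeds 48).
    (c): 71 − 24 = 47 ≤ 48 [not met]
    (d): 77 − 26 = 51 > 48 [met]
  The franchisee does not carry Stage II.1.
The analysis ends at Stage II.1; the franchisor prevails on this issue.
Per-issue: Issue I → franchisee; Issue II → franchisor. The franchisee must prevail on every issue; overall, the franchisor prevails.

franchisor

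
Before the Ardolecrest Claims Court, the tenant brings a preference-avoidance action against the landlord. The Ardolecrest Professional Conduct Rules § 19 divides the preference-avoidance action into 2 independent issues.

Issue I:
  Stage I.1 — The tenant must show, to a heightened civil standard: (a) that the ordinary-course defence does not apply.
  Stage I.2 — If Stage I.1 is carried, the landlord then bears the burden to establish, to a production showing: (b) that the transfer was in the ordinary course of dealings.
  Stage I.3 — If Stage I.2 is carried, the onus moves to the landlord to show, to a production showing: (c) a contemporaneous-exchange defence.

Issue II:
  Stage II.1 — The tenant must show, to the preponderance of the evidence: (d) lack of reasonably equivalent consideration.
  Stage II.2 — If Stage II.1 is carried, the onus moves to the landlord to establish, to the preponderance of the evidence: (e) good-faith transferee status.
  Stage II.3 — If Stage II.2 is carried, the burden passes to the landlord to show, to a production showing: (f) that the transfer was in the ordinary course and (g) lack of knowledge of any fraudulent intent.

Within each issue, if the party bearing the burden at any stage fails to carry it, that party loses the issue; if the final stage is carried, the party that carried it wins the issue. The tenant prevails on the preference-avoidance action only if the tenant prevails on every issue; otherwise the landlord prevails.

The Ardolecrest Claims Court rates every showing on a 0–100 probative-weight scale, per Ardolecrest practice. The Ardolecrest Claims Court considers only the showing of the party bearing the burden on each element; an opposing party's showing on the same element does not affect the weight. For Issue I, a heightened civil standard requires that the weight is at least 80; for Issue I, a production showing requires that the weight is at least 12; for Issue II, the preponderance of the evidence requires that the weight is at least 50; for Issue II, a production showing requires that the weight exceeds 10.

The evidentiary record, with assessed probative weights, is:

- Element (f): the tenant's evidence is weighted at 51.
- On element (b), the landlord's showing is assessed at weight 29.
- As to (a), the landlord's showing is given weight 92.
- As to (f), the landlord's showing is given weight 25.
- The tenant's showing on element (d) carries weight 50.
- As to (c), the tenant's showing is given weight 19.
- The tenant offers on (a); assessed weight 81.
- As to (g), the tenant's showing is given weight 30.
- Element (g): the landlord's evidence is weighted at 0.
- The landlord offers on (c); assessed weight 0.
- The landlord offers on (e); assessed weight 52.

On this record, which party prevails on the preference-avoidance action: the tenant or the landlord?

tenant

— Issue I —
Stage I.1 (tenant, a heightened civil standard, weight is at least 80): (a) 81 (landlord's 92 disregarded) ≥ 80 — meets.
  All elements met. The burden passes to the landlord.
Stage I.2 (landlord, a production showing, weight is at least 12): (b) 29 ≥ 12 — meets.
  Stage I.2 is satisfied; the landlord continues to bear the burden.
Stage I.3 (landlord, a production showing, weight is at least 12): (c) 0 (tenant's 19 disregarded) < 12 — fails.
  Not every element is met, so the landlord fails to carry Stage I.3.
The tenant prevails on this issue.
— Issue II —
At Stage II.1 the tenant must meet the preponderance of the evidence (weight is at least 50): on (d) the weight is 50, which does reach 50, so (d) meets the standard.
  All elements met. The burden passes to the landlord.
At Stage II.2 the landlord must meet the preponderance of the evidence (weight is at least 50): on (e) the weight is 52, ≥ 50, so (e) meets the standard.
  All elements met. The landlord retains the burden for Stage II.3.
At Stage II.3 the landlord must meet a production showing (weight exceeds 10): on (f) the weight is 25 (the tenant's 51 is given no effect), which does exceed 10, so (f) meets the standard; on (g) the weight is 0 (the tenant's 30 is given no effect), which does not exceed 10, so (g) does not meet the standard.
  Stage II.3 not carried; the landlord fails its burden.
So the tenant prevails on this issue.
Per-issue: Issue I → tenant; Issue II → tenant. The tenant must prevail on every issue; overall, the tenant prevails.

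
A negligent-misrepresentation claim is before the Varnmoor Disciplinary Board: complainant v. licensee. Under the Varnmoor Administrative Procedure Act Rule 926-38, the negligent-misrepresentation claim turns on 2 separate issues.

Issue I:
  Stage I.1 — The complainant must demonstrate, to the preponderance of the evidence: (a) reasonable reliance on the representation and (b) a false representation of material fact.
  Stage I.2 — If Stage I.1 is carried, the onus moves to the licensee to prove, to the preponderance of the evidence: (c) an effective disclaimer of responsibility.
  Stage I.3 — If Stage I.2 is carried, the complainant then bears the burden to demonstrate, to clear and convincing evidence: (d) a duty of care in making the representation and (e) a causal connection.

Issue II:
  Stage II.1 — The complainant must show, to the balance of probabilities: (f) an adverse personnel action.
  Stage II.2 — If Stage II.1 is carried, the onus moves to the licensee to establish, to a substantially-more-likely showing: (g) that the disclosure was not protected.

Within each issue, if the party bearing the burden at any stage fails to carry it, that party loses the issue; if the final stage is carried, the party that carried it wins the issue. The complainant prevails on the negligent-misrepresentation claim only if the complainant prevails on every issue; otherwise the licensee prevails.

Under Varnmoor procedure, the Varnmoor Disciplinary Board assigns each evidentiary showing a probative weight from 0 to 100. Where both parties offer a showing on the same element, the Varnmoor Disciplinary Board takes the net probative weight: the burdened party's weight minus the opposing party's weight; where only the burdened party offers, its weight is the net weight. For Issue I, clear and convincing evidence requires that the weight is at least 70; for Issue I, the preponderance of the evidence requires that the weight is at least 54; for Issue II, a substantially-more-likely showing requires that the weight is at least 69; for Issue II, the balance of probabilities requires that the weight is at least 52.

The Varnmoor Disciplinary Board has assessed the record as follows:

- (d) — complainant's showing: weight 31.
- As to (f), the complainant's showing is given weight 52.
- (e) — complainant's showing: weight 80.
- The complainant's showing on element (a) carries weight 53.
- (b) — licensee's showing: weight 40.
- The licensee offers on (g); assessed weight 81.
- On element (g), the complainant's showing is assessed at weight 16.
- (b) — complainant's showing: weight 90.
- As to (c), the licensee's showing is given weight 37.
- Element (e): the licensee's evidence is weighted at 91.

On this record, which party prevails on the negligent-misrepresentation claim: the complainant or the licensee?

— Issue I —
Stage I.1 — burden on complainant; standard: the preponderance of the evidence (weight is at least 54).
    (a): 53 < 54 [not met]
    (b): 90 − 40 = 50 < 54 [not met]
  The complainant does not carry Stage I.1.
The analysis ends at Stage I.1; the licensee prevails on this issue.
— Issue II —
Stage II.1 (complainant, the balance of probabilities, weight is at least 52): (f) 52 ≥ 52 — meets.
  Stage II.1 is satisfied; the onus moves to the licensee.
Stage II.2 (licensee, a substantially-more-likely showing, weight is at least 69): (g) net 81−16=65 < 69 — fails.
  Stage II.2 not carried; the licensee fails its burden.
The complainant prevails on this issue.
Per-issue: Issue I → licensee; Issue II → complainant. The complainant must prevail on every issue; overall, the licensee prevails.

licensee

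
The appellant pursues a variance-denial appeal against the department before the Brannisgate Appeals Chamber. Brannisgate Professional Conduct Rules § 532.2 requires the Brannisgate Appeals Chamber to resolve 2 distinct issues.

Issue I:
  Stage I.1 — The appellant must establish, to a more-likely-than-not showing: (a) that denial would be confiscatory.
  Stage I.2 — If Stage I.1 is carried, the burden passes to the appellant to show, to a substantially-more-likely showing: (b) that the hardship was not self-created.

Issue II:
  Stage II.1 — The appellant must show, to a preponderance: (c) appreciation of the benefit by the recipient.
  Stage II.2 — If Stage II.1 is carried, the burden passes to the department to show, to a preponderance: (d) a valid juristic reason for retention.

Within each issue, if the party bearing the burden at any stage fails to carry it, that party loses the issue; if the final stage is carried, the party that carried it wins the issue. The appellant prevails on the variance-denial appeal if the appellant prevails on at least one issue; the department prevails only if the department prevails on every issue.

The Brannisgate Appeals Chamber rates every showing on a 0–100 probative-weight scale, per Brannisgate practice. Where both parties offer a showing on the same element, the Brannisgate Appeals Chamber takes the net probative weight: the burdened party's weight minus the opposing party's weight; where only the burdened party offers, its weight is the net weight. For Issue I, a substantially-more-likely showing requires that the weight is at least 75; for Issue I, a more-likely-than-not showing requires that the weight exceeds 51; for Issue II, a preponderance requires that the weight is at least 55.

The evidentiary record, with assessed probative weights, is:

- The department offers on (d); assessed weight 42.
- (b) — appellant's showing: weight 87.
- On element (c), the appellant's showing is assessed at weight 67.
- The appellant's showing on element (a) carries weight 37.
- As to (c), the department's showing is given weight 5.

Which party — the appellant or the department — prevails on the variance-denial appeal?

appellant

— Issue I —
Stage I.1 (appellant, a more-likely-than-not showing, weight exceeds 51): (a) 37 ≤ 51 — fails.
  The appellant does not carry Stage I.1.
The department prevails on this issue.
— Issue II —
Stage II.1 — burden on appellant; standard: a preponderance (weight is at least 55).
    (c): 67 − 5 = 62 ≥ 55 [met]
  Stage II.1 is satisfied; the onus moves to the department.
Stage II.2 — burden on department; standard: a preponderance (weight is at least 55).
    (d): 42 < 55 [not met]
  The department does not carry Stage II.2.
The analysis ends at Stage II.2; the appellant prevails on this issue.
Per-issue: Issue I → department; Issue II → appellant. The appellant must prevail on at least one issue; overall, the appellant prevails.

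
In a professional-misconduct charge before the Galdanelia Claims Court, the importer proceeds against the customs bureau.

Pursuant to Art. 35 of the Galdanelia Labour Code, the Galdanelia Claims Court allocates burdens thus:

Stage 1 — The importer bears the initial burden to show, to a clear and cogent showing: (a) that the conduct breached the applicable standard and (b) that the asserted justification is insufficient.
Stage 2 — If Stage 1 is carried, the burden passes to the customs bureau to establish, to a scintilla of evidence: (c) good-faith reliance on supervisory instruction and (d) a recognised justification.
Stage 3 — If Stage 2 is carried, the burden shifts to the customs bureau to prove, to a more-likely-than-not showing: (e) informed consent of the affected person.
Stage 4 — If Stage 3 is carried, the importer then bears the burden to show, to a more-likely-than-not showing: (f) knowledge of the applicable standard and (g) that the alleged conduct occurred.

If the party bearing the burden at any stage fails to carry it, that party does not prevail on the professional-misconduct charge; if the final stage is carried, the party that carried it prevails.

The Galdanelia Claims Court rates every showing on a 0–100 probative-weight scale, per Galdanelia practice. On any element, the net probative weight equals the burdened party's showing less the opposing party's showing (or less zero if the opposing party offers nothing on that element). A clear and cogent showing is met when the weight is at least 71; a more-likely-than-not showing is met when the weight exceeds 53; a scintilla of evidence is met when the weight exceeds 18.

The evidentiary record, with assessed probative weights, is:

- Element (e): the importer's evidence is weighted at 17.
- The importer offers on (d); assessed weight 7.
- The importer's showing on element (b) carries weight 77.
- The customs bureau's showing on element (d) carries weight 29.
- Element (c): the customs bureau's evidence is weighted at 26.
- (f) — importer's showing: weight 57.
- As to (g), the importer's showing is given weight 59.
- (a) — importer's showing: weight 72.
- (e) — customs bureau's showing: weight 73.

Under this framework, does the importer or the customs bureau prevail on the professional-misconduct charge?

importer

At Stage 1 the importer must meet a clear and cogent showing (weight is at least 71): on (a) the weight is 72, which does reach 71, so (a) meets the standard; on (b) the weight is 77, ≥ 71, so (b) meets the standard.
  Stage 1 carried; the burden shifts to the customs bureau.
At Stage 2 the customs bureau must meet a scintilla of evidence (weight exceeds 18): on (c) the weight is 26, which does exceed 18, so (c) meets the standard; on (d) the weight is 29 less the opposing 7 gives net 22, > 18, so (d) meets the standard.
  Stage 2 is satisfied; the customs bureau continues to bear the burden.
At Stage 3 the customs bureau must meet a more-likely-than-not showing (weight exceeds 53): on (e) the weight is 73 less the opposing 17 gives net 56, > 53, so (e) meets the standard.
  Stage 3 carried; the burden shifts to the importer.
At Stage 4 the importer must meet a more-likely-than-not showing (weight exceeds 53): on (f) the weight is 57, which does exceed 53, so (f) meets the standard; on (g) the weight is 59, which does exceed 53, so (g) meets the standard.
  Stage 4 carried; the final stage is satisfied.
With every stage satisfied, the importer prevails.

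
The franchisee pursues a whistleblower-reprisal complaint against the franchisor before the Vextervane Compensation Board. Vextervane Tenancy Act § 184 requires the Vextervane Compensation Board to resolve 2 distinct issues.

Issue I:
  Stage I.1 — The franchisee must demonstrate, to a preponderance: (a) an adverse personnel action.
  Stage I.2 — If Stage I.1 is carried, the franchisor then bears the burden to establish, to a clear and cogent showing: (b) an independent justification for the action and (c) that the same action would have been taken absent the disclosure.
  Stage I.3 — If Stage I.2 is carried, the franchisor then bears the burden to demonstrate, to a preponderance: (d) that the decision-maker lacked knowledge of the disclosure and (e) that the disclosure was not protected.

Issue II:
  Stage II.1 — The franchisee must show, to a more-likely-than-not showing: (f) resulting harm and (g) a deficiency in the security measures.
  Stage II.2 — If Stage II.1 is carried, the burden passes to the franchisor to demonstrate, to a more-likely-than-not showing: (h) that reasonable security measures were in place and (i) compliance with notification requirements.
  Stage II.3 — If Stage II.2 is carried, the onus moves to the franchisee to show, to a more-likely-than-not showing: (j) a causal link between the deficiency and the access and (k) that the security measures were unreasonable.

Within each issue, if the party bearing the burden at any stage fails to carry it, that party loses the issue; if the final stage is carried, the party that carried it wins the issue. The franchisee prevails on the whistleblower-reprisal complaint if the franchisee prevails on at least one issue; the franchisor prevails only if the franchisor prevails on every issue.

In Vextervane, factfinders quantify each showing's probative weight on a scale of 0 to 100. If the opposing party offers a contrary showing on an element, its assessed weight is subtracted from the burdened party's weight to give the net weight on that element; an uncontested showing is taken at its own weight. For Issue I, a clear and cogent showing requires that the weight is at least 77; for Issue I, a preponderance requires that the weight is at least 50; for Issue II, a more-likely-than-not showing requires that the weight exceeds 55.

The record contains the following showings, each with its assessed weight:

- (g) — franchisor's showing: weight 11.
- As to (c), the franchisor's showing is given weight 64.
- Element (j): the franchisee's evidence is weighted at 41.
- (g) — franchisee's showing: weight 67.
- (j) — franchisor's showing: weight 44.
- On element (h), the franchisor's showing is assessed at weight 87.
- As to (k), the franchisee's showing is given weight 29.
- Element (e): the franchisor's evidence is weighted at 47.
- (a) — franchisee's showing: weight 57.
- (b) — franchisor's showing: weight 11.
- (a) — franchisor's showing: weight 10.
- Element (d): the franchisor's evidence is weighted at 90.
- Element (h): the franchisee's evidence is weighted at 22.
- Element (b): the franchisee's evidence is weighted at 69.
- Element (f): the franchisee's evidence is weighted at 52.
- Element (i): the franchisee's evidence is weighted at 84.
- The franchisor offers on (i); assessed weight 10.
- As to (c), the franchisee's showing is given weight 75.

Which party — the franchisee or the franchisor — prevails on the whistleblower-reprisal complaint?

— Issue I —
At Stage I.1 the franchisee must meet a preponderance (weight is at least 50): on (a) the weight is 57 less the opposing 10 gives net 47, which does not reach 50, so (a) does not meet the standard.
  The franchisee does not carry Stage I.1.
So the franchisor prevails on this issue.
— Issue II —
At Stage II.1 the franchisee must meet a more-likely-than-not showing (weight exceeds 55): on (f) the weight is 52, ≤ 55, so (f) does not meet the standard; on (g) the weight is 67 less the opposing 11 gives net 56, which does exceed 55, so (g) meets the standard.
  The franchisee does not carry Stage II.1.
The analysis ends at Stage II.1; the franchisor prevails on this issue.
Per-issue: Issue I → franchisor; Issue II → franchisor. The franchisee must prevail on at least one issue; overall, the franchisor prevails.

franchisor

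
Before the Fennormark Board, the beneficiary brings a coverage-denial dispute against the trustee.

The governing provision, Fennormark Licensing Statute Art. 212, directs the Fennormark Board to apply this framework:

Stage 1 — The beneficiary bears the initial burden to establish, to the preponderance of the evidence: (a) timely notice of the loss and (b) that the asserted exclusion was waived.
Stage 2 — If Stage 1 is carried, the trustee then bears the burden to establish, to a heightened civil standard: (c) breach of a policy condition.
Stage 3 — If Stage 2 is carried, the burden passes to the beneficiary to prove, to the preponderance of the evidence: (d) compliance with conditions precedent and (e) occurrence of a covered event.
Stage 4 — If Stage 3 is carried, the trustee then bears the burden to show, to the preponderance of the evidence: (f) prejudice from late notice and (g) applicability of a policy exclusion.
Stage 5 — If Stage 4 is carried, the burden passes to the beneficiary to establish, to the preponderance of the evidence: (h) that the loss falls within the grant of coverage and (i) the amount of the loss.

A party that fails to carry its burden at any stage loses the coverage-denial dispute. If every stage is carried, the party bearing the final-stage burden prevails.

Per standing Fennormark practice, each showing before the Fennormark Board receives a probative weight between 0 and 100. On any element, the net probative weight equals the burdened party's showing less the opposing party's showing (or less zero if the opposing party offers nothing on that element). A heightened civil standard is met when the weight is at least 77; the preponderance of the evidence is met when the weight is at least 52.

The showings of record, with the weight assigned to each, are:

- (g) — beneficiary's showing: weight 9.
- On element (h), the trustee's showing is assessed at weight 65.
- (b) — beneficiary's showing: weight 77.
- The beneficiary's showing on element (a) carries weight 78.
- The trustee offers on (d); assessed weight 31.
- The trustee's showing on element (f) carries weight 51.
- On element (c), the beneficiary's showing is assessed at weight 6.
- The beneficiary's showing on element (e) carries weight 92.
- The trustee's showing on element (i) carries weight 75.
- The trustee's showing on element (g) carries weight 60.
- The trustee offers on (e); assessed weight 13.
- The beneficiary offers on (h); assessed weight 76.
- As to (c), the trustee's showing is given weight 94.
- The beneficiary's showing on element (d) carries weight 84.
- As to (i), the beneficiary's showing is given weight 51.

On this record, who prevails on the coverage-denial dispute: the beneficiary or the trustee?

beneficiary

At Stage 1 the beneficiary must meet the preponderance of the evidence (weight is at least 52): on (a) the weight is 78, ≥ 52, so (a) meets the standard; on (b) the weight is 77, ≥ 52, so (b) meets the standard.
  Stage 1 is satisfied; the onus moves to the trustee.
At Stage 2 the trustee must meet a heightened civil standard (weight is at least 77): on (c) the weight is 94 less the opposing 6 gives net 88, which does reach 77, so (c) meets the standard.
  All elements met. The burden passes to the beneficiary.
At Stage 3 the beneficiary must meet the preponderance of the evidence (weight is at least 52): on (d) the weight is 84 less the opposing 31 gives net 53, which does reach 52, so (d) meets the standard; on (e) the weight is 92 less the opposing 13 gives net 79, which does reach 52, so (e) meets the standard.
  The beneficiary carries Stage 3; the trustee now bears the burden.
At Stage 4 the trustee must meet the preponderance of the evidence (weight is at least 52): on (f) the weight is 51, < 52, so (f) does not meet the standard; on (g) the weight is 60 less the opposing 9 gives net 51, < 52, so (g) does not meet the standard.
  Not every element is met, so the trustee fails to carry Stage 4.
The analysis ends at Stage 4; the beneficiary prevails.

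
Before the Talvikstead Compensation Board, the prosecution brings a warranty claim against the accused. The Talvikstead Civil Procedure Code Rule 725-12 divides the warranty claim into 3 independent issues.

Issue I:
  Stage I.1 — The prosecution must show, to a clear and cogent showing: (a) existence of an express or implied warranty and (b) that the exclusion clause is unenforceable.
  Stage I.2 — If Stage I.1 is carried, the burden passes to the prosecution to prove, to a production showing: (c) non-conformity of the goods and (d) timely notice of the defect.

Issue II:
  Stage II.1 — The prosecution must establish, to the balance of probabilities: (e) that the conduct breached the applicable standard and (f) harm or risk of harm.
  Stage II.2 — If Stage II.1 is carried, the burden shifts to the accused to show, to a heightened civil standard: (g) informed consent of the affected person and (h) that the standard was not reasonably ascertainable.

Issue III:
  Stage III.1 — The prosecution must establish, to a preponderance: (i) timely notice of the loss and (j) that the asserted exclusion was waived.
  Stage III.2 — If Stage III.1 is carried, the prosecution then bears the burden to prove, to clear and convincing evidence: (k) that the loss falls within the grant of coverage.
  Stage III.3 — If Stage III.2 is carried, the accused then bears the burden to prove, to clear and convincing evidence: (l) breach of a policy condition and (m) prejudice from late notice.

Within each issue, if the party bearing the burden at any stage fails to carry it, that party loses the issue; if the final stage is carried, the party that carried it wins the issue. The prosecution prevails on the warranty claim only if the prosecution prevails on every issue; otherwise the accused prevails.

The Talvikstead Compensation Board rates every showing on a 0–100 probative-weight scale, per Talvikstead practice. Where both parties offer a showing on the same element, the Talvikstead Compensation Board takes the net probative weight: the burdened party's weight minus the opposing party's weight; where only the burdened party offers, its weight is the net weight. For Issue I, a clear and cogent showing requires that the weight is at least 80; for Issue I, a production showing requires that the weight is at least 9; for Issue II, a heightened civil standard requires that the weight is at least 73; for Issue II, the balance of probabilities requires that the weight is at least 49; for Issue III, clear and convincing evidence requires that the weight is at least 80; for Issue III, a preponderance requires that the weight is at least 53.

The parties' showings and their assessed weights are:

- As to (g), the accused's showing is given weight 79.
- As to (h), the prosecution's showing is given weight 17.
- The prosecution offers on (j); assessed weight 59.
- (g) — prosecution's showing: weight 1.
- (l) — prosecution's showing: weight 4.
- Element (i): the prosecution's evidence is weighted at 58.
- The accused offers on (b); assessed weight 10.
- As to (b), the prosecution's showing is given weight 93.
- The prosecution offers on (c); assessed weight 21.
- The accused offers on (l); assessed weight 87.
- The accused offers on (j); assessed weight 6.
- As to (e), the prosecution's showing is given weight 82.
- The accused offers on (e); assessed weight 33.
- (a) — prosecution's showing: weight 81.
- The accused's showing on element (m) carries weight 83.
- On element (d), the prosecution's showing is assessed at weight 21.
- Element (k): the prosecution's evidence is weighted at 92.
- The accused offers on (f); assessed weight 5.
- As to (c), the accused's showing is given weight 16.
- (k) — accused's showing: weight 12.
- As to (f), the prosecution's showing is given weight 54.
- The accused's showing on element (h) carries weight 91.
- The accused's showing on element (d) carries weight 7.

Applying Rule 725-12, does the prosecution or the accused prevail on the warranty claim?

— Issue I —
Stage I.1 (prosecution, a clear and cogent showing, weight is at least 80): (a) 81 ≥ 80 — meets; (b) net 93−10=83 ≥ 80 — meets.
  All elements met. The prosecution retains the burden for Stage I.2.
Stage I.2 (prosecution, a production showing, weight is at least 9): (c) net 21−16=5 < 9 — fails; (d) net 21−7=14 ≥ 9 — meets.
  The prosecution does not carry Stage I.2.
The analysis ends at Stage I.2; the accused prevails on this issue.
— Issue II —
Stage II.1 (prosecution, the balance of probabilities, weight is at least 49): (e) net 82−33=49 ≥ 49 — meets; (f) net 54−5=49 ≥ 49 — meets.
  Stage II.1 carried; the burden shifts to the accused.
Stage II.2 (accused, a heightened civil standard, weight is at least 73): (g) net 79−1=78 ≥ 73 — meets; (h) net 91−17=74 ≥ 73 — meets.
  All elements met at the final stage.
With every stage satisfied, the accused prevails on this issue.
— Issue III —
Stage III.1 — burden on prosecution; standard: a preponderance (weight is at least 53).
    (i): 58 ≥ 53 [met]
    (j): 59 − 6 = 53 ≥ 53 [met]
  All elements met. The prosecution retains the burden for Stage III.2.
Stage III.2 — burden on prosecution; standard: clear and convincing evidence (weight is at least 80).
    (k): 92 − 12 = 80 ≥ 80 [met]
  Stage III.2 is satisfied; the onus moves to the accused.
Stage III.3 — burden on accused; standard: clear and convincing evidence (weight is at least 80).
    (l): 87 − 4 = 83 ≥ 80 [met]
    (m): 83 ≥ 80 [met]
  The accused carries the last stage.
Every stage carried; the accused prevails on this issue.
Per-issue: Issue I → accused; Issue II → accused; Issue III → accused. The prosecution must prevail on every issue; overall, the accused prevails.

accused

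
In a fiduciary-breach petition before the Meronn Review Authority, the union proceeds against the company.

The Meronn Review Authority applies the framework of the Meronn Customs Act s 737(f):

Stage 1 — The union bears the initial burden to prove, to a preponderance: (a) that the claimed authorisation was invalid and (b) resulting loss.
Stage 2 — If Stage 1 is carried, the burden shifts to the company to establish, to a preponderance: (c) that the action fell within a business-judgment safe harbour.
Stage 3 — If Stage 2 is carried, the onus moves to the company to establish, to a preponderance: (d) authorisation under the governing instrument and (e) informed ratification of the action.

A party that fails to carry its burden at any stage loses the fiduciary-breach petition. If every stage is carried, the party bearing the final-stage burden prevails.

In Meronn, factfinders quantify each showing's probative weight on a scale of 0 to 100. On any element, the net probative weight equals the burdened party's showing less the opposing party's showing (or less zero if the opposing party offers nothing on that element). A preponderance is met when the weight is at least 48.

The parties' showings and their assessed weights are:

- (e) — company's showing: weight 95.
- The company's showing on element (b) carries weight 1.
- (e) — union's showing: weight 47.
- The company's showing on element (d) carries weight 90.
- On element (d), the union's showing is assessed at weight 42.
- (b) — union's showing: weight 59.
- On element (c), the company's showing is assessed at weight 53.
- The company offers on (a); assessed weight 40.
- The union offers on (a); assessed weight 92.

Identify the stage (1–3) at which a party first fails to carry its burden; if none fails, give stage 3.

stage 3

Stage 1 — burden on union; standard: a preponderance (weight is at least 48).
    (a): 92 − 40 = 52 ≥ 48 [met]
    (b): 59 − 1 = 58 ≥ 48 [met]
  The union carries Stage 1; the company now bears the burden.
Stage 2 — burden on company; standard: a preponderance (weight is at least 48).
    (c): 53 ≥ 48 [met]
  Stage 2 carried; the burden remains with the company.
Stage 3 — burden on company; standard: a preponderance (weight is at least 48).
    (d): 90 − 42 = 48 ≥ 48 [met]
    (e): 95 − 47 = 48 ≥ 48 [met]
  Stage 3 carried; the final stage is satisfied.
Every stage carried; the company prevails.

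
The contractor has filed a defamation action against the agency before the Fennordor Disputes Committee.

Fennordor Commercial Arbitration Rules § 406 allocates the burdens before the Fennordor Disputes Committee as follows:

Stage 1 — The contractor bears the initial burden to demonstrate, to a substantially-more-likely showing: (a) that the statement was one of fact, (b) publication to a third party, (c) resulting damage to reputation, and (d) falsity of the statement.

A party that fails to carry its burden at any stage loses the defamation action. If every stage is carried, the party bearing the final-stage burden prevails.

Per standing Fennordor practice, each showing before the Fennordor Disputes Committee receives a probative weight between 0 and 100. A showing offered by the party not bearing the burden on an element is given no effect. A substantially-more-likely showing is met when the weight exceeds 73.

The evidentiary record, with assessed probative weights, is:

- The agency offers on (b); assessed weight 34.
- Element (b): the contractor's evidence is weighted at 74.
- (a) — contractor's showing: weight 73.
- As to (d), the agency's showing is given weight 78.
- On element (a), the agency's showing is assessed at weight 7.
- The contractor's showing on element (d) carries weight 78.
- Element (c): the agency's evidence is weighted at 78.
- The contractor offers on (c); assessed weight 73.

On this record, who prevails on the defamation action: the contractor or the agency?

Stage 1 (contractor, a substantially-more-likely showing, weight exceeds 73): (a) 73 (agency's 7 disregarded) ≤ 73 — fails; (b) 74 (agency's 34 disregarded) > 73 — meets; (c) 73 (agency's 78 disregarded) ≤ 73 — fails; (d) 78 (agency's 78 disregarded) > 73 — meets.
  The contractor does not carry Stage 1.
The agency prevails.

agency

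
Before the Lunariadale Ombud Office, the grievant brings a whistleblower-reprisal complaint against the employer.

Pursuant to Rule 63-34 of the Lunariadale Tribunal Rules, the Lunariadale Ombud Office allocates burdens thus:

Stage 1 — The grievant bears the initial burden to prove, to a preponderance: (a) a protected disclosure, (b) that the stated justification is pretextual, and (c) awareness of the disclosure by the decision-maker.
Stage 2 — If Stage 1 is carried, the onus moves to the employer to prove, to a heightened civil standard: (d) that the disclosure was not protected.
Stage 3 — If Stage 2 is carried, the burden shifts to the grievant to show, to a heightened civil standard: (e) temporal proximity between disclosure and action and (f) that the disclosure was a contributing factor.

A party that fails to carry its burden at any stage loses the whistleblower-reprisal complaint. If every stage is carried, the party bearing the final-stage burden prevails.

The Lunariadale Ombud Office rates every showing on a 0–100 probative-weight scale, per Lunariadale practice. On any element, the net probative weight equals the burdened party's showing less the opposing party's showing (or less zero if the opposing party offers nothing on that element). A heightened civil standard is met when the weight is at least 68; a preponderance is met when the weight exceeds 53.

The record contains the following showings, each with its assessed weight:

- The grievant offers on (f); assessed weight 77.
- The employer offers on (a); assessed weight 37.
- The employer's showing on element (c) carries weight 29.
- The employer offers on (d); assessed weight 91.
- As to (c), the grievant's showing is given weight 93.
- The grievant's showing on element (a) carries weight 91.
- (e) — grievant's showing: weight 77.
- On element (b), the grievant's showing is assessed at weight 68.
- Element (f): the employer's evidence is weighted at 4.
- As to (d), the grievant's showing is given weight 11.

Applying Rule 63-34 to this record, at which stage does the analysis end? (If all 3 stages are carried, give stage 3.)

Stage 1 — burden on grievant; standard: a preponderance (weight exceeds 53).
    (a): 91 − 37 = 54 > 53 [met]
    (b): 68 > 53 [met]
    (c): 93 − 29 = 64 > 53 [met]
  Stage 1 is satisfied; the onus moves to the employer.
Stage 2 — burden on employer; standard: a heightened civil standard (weight is at least 68).
    (d): 91 − 11 = 80 ≥ 68 [met]
  All elements met. The burden passes to the grievant.
Stage 3 — burden on grievant; standard: a heightened civil standard (weight is at least 68).
    (e): 77 ≥ 68 [met]
    (f): 77 − 4 = 73 ≥ 68 [met]
  Stage 3 carried; the final stage is satisfied.
With every stage satisfied, the grievant prevails.

stage 3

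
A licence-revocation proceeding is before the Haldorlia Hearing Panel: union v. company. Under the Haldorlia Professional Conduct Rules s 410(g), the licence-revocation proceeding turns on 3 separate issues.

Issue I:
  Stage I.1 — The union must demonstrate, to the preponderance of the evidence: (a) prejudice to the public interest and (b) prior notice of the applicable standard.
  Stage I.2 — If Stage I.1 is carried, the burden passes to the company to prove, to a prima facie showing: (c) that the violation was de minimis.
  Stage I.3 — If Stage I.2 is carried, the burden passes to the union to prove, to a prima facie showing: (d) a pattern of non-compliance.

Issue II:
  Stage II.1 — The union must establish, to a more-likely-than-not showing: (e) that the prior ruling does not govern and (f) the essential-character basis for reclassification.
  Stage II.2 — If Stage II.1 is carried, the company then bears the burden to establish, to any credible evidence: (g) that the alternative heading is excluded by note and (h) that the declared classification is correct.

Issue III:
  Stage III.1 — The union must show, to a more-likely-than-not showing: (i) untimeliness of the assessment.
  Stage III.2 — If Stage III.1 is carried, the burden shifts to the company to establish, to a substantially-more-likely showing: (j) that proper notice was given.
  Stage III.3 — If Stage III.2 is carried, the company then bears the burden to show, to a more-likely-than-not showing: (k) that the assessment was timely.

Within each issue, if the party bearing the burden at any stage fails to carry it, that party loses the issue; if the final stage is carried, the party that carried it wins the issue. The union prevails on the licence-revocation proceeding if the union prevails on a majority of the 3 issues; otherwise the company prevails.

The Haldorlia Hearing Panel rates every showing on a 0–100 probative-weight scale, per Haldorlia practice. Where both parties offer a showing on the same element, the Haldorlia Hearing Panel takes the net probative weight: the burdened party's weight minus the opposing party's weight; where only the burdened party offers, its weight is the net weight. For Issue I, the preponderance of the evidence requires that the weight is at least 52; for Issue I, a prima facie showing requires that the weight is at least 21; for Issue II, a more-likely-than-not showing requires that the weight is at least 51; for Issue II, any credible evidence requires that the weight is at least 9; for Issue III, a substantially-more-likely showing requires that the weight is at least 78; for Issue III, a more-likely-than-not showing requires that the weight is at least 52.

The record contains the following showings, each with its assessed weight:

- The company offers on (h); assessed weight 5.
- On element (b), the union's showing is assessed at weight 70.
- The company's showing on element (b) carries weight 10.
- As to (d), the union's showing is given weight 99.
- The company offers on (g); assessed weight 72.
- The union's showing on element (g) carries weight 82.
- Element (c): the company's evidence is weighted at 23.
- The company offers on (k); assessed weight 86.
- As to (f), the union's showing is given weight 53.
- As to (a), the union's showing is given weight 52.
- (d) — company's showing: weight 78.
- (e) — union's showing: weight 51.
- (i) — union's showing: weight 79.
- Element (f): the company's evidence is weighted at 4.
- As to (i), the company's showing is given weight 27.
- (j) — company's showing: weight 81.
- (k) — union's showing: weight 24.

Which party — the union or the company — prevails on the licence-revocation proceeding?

— Issue I —
Stage I.1 (union, the preponderance of the evidence, weight is at least 52): (a) 52 ≥ 52 — meets; (b) net 70−10=60 ≥ 52 — meets.
  Stage I.1 carried; the burden shifts to the company.
Stage I.2 (company, a prima facie showing, weight is at least 21): (c) 23 ≥ 21 — meets.
  Stage I.2 carried; the burden shifts to the union.
Stage I.3 (union, a prima facie showing, weight is at least 21): (d) net 99−78=21 ≥ 21 — meets.
  The union carries the last stage.
With every stage satisfied, the union prevails on this issue.
— Issue II —
At Stage II.1 the union must meet a more-likely-than-not showing (weight is at least 51): on (e) the weight is 51, which does reach 51, so (e) meets the standard; on (f) the weight is 53 less the opposing 4 gives net 49, which does not reach 51, so (f) does not meet the standard.
  Stage II.1 not carried; the union fails its burden.
The analysis ends at Stage II.1; the company prevails on this issue.
— Issue III —
At Stage III.1 the union must meet a more-likely-than-not showing (weight is at least 52): on (i) the weight is 79 less the opposing 27 gives net 52, ≥ 52, so (i) meets the standard.
  The union carries Stage III.1; the company now bears the burden.
At Stage III.2 the company must meet a substantially-more-likely showing (weight is at least 78): on (j) the weight is 81, which does reach 78, so (j) meets the standard.
  Stage III.2 carried; the burden remains with the company.
At Stage III.3 the company must meet a more-likely-than-not showing (weight is at least 52): on (k) the weight is 86 less the opposing 24 gives net 62, which does reach 52, so (k) meets the standard.
  Stage III.3 carried; the final stage is satisfied.
With every stage satisfied, the company prevails on this issue.
Per-issue: Issue I → union; Issue II → company; Issue III → company. The union must prevail on a majority of issues; overall, the company prevails.

company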